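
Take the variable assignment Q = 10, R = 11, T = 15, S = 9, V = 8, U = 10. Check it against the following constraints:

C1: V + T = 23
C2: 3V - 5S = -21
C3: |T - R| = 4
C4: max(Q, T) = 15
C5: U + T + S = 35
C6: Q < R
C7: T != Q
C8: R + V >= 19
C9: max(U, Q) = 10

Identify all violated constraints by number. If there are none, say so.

The assignment fails constraint 5.

C1: V + T = 8 + 15 = 23  ✔
C2: 3V - 5S = 3(8) - 5(9) = -21  ✔
C3: |15 - 11| = 4  ✔
C4: max(10, 15) = 15  ✔
C5: U + T + S = 10 + 15 + 9 = 34, not 35  ✘
C6: Q = 10, R = 11; 10 < 11  ✔
C7: T = 15, Q = 10; distinct  ✔
C8: R + V = 11 + 8 = 19; 19 ≥ 19  ✔
C9: max(10, 10) = 10  ✔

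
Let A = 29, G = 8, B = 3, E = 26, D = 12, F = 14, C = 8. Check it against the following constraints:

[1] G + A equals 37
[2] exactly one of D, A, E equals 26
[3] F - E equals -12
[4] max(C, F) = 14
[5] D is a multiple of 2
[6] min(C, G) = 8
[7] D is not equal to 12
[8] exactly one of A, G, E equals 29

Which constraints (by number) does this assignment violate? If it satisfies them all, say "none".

[1] G + A = 8 + 29 = 37 — OK.
[2] D=12, A=29, E=26; 1 of them equals 26 — OK.
[3] F - E = 14 - 26 = -12 — OK.
[4] max(8, 14) = 14 — OK.
[5] 12 / 2 = 6, so 2 divides 12 — OK.
[6] min(8, 8) = 8 — OK.
[7] D = 12, but 12 is required to differ — violated.
[8] A=29, G=8, E=26; 1 of them equals 29 — OK.

No — constraint 7 is not satisfied.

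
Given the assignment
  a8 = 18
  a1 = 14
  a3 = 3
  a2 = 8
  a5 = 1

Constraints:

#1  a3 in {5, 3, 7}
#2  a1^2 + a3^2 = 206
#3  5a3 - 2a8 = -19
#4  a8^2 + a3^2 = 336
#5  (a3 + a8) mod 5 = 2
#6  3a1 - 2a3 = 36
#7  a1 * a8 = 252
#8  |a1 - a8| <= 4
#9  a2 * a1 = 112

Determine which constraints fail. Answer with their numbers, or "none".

The assignment fails constraints 2, 3, 4, 5.

#1 a3 = 3 is in {5, 3, 7} — satisfied.
#2 a1^2 + a3^2 = 14^2 + 3^2 = 196 + 9 = 205, not 206 — violated.
#3 5a3 - 2a8 = 5(3) - 2(18) = -21, not -19 — violated.
#4 a8^2 + a3^2 = 18^2 + 3^2 = 324 + 9 = 333, not 336 — violated.
#5 a3 + a8 = 21; 21 mod 5 = 1, not 2 — violated.
#6 3a1 - 2a3 = 3(14) - 2(3) = 36 — satisfied.
#7 a1 * a8 = 14 * 18 = 252 — satisfied.
#8 |14 - 18| = 4; 4 ≤ 4 — satisfied.
#9 a2 * a1 = 8 * 14 = 112 — satisfied.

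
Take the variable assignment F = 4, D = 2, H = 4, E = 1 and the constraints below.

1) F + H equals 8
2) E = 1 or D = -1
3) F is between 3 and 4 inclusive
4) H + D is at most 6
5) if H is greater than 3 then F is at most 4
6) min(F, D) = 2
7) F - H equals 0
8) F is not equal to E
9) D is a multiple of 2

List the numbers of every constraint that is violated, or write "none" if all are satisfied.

1) F + H = 4 + 4 = 8 — OK.
2) E = 1 = 1 (first disjunct) — OK.
3) F = 4 lies in [3, 4] — OK.
4) H + D = 4 + 2 = 6; 6 ≤ 6 — OK.
5) H = 4 > 3, so we need F ≤ 4; F = 4 ≤ 4 — OK.
6) min(4, 2) = 2 — OK.
7) F - H = 4 - 4 = 0 — OK.
8) F = 4, E = 1; distinct — OK.
9) 2 / 2 = 1, so 2 divides 2 — OK.

Yes — all constraints hold.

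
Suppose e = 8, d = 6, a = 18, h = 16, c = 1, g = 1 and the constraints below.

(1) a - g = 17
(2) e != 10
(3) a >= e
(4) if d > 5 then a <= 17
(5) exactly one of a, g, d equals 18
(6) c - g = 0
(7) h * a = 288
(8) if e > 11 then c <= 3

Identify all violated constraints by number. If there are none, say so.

(1) a - g = 18 - 1 = 17 — holds.
(2) e = 8, and 8 ≠ 10 — holds.
(3) a = 18, e = 8; 18 ≥ 8 — holds.
(4) d = 6 > 5, so we need a ≤ 17; but a = 18 > 17 — does not hold.
(5) a=18, g=1, d=6; 1 of them equals 18 — holds.
(6) c - g = 1 - 1 = 0 — holds.
(7) h * a = 16 * 18 = 288 — holds.
(8) e = 8, not > 11; antecedent false, conditional vacuously true — holds.

Constraint 4 does not hold.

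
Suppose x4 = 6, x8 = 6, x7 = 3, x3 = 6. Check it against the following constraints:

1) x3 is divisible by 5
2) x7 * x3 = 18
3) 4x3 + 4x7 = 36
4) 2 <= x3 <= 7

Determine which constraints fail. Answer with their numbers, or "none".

1) 6 = 5*1 + 1, so 5 does not divide 6 — does not hold.
2) x7 * x3 = 3 * 6 = 18 — holds.
3) 4x3 + 4x7 = 4(6) + 4(3) = 36 — holds.
4) x3 = 6 lies in [2, 7] — holds.

Violated: 1.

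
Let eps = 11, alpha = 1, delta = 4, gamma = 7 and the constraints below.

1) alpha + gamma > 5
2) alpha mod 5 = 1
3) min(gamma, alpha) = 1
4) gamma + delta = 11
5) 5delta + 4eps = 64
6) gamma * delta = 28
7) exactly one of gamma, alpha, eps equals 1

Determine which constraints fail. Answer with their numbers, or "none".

Yes — all constraints hold.

1) alpha + gamma = 1 + 7 = 8; 8 > 5 — OK.
2) 1 mod 5 = 1 — OK.
3) min(7, 1) = 1 — OK.
4) gamma + delta = 7 + 4 = 11 — OK.
5) 5delta + 4eps = 5(4) + 4(11) = 64 — OK.
6) gamma * delta = 7 * 4 = 28 — OK.
7) gamma=7, alpha=1, eps=11; 1 of them equals 1 — OK.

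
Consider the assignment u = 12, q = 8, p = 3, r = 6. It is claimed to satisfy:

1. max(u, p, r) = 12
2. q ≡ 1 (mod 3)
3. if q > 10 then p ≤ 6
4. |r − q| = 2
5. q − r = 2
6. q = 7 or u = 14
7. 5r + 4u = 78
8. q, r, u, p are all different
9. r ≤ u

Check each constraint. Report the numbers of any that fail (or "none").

No — constraints 2 and 6 are not satisfied.

1. max(12, 3, 6) = 12 — satisfied.
2. 8 mod 3 = 2, not 1 — violated.
3. q = 8, not > 10; antecedent false, conditional vacuously true — satisfied.
4. |6 − 8| = 2 — satisfied.
5. q − r = 8 − 6 = 2 — satisfied.
6. q = 8 ≠ 7 and u = 12 ≠ 14; both disjuncts false — violated.
7. 5r + 4u = 5(6) + 4(12) = 78 — satisfied.
8. values 8, 6, 12, 3 are pairwise distinct — satisfied.
9. r = 6, u = 12; 6 ≤ 12 — satisfied.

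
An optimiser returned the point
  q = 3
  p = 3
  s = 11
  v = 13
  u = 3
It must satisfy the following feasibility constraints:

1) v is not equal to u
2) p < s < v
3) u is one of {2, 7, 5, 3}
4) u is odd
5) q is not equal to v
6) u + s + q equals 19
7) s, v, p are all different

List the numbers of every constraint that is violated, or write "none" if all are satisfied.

1) v = 13, u = 3; distinct — OK.
2) values 3 < 11 < 13 — OK.
3) u = 3 is in {2, 7, 5, 3} — OK.
4) u = 3 is odd — OK.
5) q = 3, v = 13; distinct — OK.
6) u + s + q = 3 + 11 + 3 = 17, not 19 — violated.
7) values 11, 13, 3 are pairwise distinct — OK.

Constraint 6 does not hold.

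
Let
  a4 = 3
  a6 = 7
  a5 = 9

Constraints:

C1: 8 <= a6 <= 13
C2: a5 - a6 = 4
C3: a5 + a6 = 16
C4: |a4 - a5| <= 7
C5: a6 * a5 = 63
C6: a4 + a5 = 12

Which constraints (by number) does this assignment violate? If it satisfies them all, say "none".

Constraints 1 and 2 are violated.

C1: a6 = 7 is outside [8, 13]  no
C2: a5 - a6 = 9 - 7 = 2, not 4  no
C3: a5 + a6 = 9 + 7 = 16  yes
C4: |3 - 9| = 6; 6 ≤ 7  yes
C5: a6 * a5 = 7 * 9 = 63  yes
C6: a4 + a5 = 3 + 9 = 12  yes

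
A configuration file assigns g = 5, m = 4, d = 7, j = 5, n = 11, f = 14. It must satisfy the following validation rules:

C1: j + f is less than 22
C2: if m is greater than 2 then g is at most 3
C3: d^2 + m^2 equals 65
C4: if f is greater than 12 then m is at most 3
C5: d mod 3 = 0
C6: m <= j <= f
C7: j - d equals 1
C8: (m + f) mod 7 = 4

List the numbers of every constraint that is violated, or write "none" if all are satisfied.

Constraints 2, 4, 5, and 7 do not hold.

C1: j + f = 5 + 14 = 19; 19 < 22 — OK.
C2: m = 4 > 2, so we need g ≤ 3; but g = 5 > 3 — violated.
C3: d^2 + m^2 = 7^2 + 4^2 = 49 + 16 = 65 — OK.
C4: f = 14 > 12, so we need m ≤ 3; but m = 4 > 3 — violated.
C5: 7 mod 3 = 1, not 0 — violated.
C6: values 4 <= 5 <= 14 — OK.
C7: j - d = 5 - 7 = -2, not 1 — violated.
C8: m + f = 18; 18 mod 7 = 4 — OK.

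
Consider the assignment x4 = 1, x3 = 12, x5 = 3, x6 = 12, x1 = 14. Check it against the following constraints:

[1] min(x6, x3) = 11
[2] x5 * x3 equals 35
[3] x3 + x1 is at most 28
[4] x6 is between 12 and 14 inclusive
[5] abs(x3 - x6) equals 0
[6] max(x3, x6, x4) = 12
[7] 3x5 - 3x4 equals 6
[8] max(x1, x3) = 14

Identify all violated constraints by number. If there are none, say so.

[1] min(12, 12) = 12, not 11 — does not hold.
[2] x5 * x3 = 3 * 12 = 36, not 35 — does not hold.
[3] x3 + x1 = 12 + 14 = 26; 26 ≤ 28 — holds.
[4] x6 = 12 lies in [12, 14] — holds.
[5] abs(12 - 12) = 0 — holds.
[6] max(12, 12, 1) = 12 — holds.
[7] 3x5 - 3x4 = 3(3) - 3(1) = 6 — holds.
[8] max(14, 12) = 14 — holds.

Constraints 1, 2 are violated.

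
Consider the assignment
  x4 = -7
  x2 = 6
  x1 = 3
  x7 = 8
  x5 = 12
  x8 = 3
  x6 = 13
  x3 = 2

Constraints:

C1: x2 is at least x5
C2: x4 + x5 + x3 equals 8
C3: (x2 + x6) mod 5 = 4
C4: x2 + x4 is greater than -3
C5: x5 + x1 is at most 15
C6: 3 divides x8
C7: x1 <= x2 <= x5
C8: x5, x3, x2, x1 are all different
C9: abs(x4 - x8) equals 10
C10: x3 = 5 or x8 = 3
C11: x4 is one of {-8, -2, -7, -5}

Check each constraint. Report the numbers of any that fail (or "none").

C1: x2 = 6, x5 = 12; 6 < 12 (want ≥)  false
C2: x4 + x5 + x3 = -7 + 12 + 2 = 7, not 8  false
C3: x2 + x6 = 19; 19 mod 5 = 4  true
C4: x2 + x4 = 6 + (-7) = -1; -1 > -3  true
C5: x5 + x1 = 12 + 3 = 15; 15 ≤ 15  true
C6: 3 / 3 = 1, so 3 divides 3  true
C7: values 3 <= 6 <= 12  true
C8: values 12, 2, 6, 3 are pairwise distinct  true
C9: abs(-7 - 3) = 10  true
C10: x3 = 2 ≠ 5, but x8 = 3 = 3 (second disjunct)  true
C11: x4 = -7 is in {-8, -2, -7, -5}  true

Constraints 1 and 2 do not hold.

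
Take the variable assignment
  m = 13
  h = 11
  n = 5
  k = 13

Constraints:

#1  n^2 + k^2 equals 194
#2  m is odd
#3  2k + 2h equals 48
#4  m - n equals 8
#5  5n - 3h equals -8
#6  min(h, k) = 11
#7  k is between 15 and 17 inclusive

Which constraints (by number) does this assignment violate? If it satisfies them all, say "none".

#1 n^2 + k^2 = 5^2 + 13^2 = 25 + 169 = 194  yes
#2 m = 13 is odd  yes
#3 2k + 2h = 2(13) + 2(11) = 48  yes
#4 m - n = 13 - 5 = 8  yes
#5 5n - 3h = 5(5) - 3(11) = -8  yes
#6 min(11, 13) = 11  yes
#7 k = 13 is outside [15, 17]  no

Constraint 7 is violated.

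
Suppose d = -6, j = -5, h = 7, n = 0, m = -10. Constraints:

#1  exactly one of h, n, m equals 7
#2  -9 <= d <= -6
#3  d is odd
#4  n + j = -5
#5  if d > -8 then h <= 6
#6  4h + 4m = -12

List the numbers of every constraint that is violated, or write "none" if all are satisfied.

#1 h=7, n=0, m=-10; 1 of them equals 7  yes
#2 d = -6 lies in [-9, -6]  yes
#3 d = -6 is even  no
#4 n + j = 0 + (-5) = -5  yes
#5 d = -6 > -8, so we need h ≤ 6; but h = 7 > 6  no
#6 4h + 4m = 4(7) + 4(-10) = -12  yes

Violated: 3 and 5.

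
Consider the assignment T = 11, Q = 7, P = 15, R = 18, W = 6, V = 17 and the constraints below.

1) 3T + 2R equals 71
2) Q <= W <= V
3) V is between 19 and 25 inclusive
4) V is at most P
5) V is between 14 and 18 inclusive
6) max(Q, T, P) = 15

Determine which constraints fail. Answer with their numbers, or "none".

1) 3T + 2R = 3(11) + 2(18) = 69, not 71  fails
2) values 7, 6, 17; Q = 7 is not <= W = 6  fails
3) V = 17 is outside [19, 25]  fails
4) V = 17, P = 15; 17 > 15 (want ≤)  fails
5) V = 17 lies in [14, 18]  holds
6) max(7, 11, 15) = 15  holds

The assignment fails constraints 1, 2, 3, and 4.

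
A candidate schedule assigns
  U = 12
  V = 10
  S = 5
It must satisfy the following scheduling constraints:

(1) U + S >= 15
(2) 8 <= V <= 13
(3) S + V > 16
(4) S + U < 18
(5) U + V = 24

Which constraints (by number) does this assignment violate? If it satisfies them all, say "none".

No — constraints 3 and 5 are not satisfied.

(1) U + S = 12 + 5 = 17; 17 ≥ 15  true
(2) V = 10 lies in [8, 13]  true
(3) S + V = 5 + 10 = 15; 15 ≤ 16, bound 16 not met  false
(4) S + U = 5 + 12 = 17; 17 < 18  true
(5) U + V = 12 + 10 = 22, not 24  false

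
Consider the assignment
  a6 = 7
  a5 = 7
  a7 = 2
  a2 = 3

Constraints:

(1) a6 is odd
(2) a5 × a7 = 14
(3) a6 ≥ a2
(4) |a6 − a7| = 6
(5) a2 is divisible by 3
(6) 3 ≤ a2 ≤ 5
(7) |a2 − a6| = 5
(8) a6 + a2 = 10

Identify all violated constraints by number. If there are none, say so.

Constraints 4 and 7 are violated.

(1) a6 = 7 is odd  true
(2) a5 × a7 = 7 × 2 = 14  true
(3) a6 = 7, a2 = 3; 7 ≥ 3  true
(4) |7 − 2| = 5, not 6  false
(5) 3 / 3 = 1, so 3 divides 3  true
(6) a2 = 3 lies in [3, 5]  true
(7) |3 − 7| = 4, not 5  false
(8) a6 + a2 = 7 + 3 = 10  true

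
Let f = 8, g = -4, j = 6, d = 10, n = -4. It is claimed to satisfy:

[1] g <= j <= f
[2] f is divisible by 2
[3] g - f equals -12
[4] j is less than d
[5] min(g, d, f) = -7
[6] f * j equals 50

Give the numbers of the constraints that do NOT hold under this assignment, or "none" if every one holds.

[1] values -4 <= 6 <= 8 — satisfied.
[2] 8 / 2 = 4, so 2 divides 8 — satisfied.
[3] g - f = -4 - 8 = -12 — satisfied.
[4] j = 6, d = 10; 6 < 10 — satisfied.
[5] min(-4, 10, 8) = -4, not -7 — violated.
[6] f * j = 8 * 6 = 48, not 50 — violated.

Violated: 5 and 6.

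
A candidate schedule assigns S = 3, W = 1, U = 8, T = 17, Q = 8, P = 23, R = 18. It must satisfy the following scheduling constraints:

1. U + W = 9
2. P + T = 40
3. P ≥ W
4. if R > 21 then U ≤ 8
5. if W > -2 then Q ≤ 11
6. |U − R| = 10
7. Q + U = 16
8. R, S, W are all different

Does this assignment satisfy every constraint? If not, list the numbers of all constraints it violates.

Yes — all constraints hold.

1. U + W = 8 + 1 = 9 — satisfied.
2. P + T = 23 + 17 = 40 — satisfied.
3. P = 23, W = 1; 23 ≥ 1 — satisfied.
4. R = 18, not > 21; antecedent false, conditional vacuously true — satisfied.
5. W = 1 > -2, so we need Q ≤ 11; Q = 8 ≤ 11 — satisfied.
6. |8 − 18| = 10 — satisfied.
7. Q + U = 8 + 8 = 16 — satisfied.
8. values 18, 3, 1 are pairwise distinct — satisfied.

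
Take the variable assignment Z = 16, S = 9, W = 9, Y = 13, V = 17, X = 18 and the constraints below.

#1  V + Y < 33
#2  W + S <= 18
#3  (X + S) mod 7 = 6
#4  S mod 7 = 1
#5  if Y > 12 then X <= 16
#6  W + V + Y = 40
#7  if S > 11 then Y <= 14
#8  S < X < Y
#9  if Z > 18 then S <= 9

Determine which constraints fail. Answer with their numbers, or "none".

The assignment fails constraints 4, 5, 6, 8.

#1 V + Y = 17 + 13 = 30; 30 < 33  true
#2 W + S = 9 + 9 = 18; 18 ≤ 18  true
#3 X + S = 27; 27 mod 7 = 6  true
#4 9 mod 7 = 2, not 1  false
#5 Y = 13 > 12, so we need X ≤ 16; but X = 18 > 16  false
#6 W + V + Y = 9 + 17 + 13 = 39, not 40  false
#7 S = 9, not > 11; antecedent false, conditional vacuously true  true
#8 values 9, 18, 13; X = 18 is not < Y = 13  false
#9 Z = 16, not > 18; antecedent false, conditional vacuously true  true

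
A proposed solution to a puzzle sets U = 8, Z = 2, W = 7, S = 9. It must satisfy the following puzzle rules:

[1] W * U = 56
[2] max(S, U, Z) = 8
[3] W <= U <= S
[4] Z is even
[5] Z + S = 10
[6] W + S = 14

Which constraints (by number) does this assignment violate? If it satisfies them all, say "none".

The assignment fails constraints 2, 5, 6.

[1] W * U = 7 * 8 = 56  holds
[2] max(9, 8, 2) = 9, not 8  fails
[3] values 7 <= 8 <= 9  holds
[4] Z = 2 is even  holds
[5] Z + S = 2 + 9 = 11, not 10  fails
[6] W + S = 7 + 9 = 16, not 14  fails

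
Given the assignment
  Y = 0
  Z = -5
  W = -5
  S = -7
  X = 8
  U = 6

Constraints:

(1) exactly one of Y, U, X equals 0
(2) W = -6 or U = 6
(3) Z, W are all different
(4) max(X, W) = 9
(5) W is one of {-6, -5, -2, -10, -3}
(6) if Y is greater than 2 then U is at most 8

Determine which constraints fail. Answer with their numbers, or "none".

(1) Y=0, U=6, X=8; 1 of them equals 0 — OK.
(2) W = -5 ≠ -6, but U = 6 = 6 (second disjunct) — OK.
(3) Z = W = -5, not all different — violated.
(4) max(8, -5) = 8, not 9 — violated.
(5) W = -5 is in {-6, -5, -2, -10, -3} — OK.
(6) Y = 0, not > 2; antecedent false, conditional vacuously true — OK.

Constraints 3 and 4 do not hold.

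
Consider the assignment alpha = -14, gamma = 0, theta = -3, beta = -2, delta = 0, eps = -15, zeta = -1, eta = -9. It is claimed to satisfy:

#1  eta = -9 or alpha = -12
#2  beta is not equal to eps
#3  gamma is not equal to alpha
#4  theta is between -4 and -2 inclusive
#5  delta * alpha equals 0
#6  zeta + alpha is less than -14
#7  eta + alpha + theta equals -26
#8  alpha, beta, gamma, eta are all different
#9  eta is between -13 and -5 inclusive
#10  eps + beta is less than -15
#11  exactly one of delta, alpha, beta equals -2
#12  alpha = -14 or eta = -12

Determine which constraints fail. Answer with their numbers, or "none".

No violations.

#1 eta = -9 = -9 (first disjunct) — holds.
#2 beta = -2, eps = -15; distinct — holds.
#3 gamma = 0, alpha = -14; distinct — holds.
#4 theta = -3 lies in [-4, -2] — holds.
#5 delta * alpha = 0 * (-14) = 0 — holds.
#6 zeta + alpha = -1 + (-14) = -15; -15 < -14 — holds.
#7 eta + alpha + theta = -9 + (-14) + (-3) = -26 — holds.
#8 values -14, -2, 0, -9 are pairwise distinct — holds.
#9 eta = -9 lies in [-13, -5] — holds.
#10 eps + beta = -15 + (-2) = -17; -17 < -15 — holds.
#11 delta=0, alpha=-14, beta=-2; 1 of them equals -2 — holds.
#12 alpha = -14 = -14 (first disjunct) — holds.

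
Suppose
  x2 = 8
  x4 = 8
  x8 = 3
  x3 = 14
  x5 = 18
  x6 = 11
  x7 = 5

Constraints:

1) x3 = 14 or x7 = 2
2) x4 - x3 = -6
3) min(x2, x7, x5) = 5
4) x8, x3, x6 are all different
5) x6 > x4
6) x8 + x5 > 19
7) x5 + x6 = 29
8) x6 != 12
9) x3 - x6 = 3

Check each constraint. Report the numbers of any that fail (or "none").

No violations.

1) x3 = 14 = 14 (first disjunct)  true
2) x4 - x3 = 8 - 14 = -6  true
3) min(8, 5, 18) = 5  true
4) values 3, 14, 11 are pairwise distinct  true
5) x6 = 11, x4 = 8; 11 > 8  true
6) x8 + x5 = 3 + 18 = 21; 21 > 19  true
7) x5 + x6 = 18 + 11 = 29  true
8) x6 = 11, and 11 ≠ 12  true
9) x3 - x6 = 14 - 11 = 3  true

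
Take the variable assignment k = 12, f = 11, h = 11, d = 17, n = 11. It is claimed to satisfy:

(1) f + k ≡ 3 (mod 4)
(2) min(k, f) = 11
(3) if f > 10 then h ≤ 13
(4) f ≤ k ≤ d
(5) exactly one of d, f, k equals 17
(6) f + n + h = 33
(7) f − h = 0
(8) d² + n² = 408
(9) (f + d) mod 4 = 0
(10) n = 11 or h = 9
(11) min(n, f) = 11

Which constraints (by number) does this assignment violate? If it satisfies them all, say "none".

Constraint 8 is violated.

(1) f + k = 23; 23 mod 4 = 3  OK
(2) min(12, 11) = 11  OK
(3) f = 11 > 10, so we need h ≤ 13; h = 11 ≤ 13  OK
(4) values 11 ≤ 12 ≤ 17  OK
(5) d=17, f=11, k=12; 1 of them equals 17  OK
(6) f + n + h = 11 + 11 + 11 = 33  OK
(7) f − h = 11 − 11 = 0  OK
(8) d² + n² = 17² + 11² = 289 + 121 = 410, not 408  FAIL
(9) f + d = 28; 28 mod 4 = 0  OK
(10) n = 11 = 11 (first disjunct)  OK
(11) min(11, 11) = 11  OK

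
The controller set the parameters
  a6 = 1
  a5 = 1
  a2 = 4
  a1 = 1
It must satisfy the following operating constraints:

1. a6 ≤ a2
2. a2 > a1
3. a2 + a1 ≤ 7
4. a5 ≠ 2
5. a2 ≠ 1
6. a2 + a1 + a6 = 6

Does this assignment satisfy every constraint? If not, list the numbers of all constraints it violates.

1. a6 = 1, a2 = 4; 1 ≤ 4  ✓
2. a2 = 4, a1 = 1; 4 > 1  ✓
3. a2 + a1 = 4 + 1 = 5; 5 ≤ 7  ✓
4. a5 = 1, and 1 ≠ 2  ✓
5. a2 = 4, and 4 ≠ 1  ✓
6. a2 + a1 + a6 = 4 + 1 + 1 = 6  ✓

No violations.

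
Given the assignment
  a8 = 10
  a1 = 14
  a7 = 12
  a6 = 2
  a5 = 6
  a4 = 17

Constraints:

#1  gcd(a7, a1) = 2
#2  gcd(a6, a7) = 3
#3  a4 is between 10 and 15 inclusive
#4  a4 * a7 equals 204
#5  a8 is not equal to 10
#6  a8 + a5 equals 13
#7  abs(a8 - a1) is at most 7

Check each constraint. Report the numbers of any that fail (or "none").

#1 gcd(12, 14) = 2 — OK.
#2 gcd(2, 12) = 2, not 3 — violated.
#3 a4 = 17 is outside [10, 15] — violated.
#4 a4 * a7 = 17 * 12 = 204 — OK.
#5 a8 = 10, but 10 is required to differ — violated.
#6 a8 + a5 = 10 + 6 = 16, not 13 — violated.
#7 abs(10 - 14) = 4; 4 ≤ 7 — OK.

Constraints 2, 3, 5, and 6 do not hold.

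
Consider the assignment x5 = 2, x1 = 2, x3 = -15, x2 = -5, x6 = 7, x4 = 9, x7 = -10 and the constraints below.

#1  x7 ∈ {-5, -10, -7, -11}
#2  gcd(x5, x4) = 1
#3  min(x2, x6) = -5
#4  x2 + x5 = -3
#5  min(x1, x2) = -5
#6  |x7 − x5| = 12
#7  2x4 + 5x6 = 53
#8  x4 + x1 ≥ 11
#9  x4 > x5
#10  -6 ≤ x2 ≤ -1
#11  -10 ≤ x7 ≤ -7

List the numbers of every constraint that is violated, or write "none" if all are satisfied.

Yes — all constraints hold.

#1 x7 = -10 is in {-5, -10, -7, -11}  ✓
#2 gcd(2, 9) = 1  ✓
#3 min(-5, 7) = -5  ✓
#4 x2 + x5 = -5 + 2 = -3  ✓
#5 min(2, -5) = -5  ✓
#6 |-10 − 2| = 12  ✓
#7 2x4 + 5x6 = 2(9) + 5(7) = 53  ✓
#8 x4 + x1 = 9 + 2 = 11; 11 ≥ 11  ✓
#9 x4 = 9, x5 = 2; 9 > 2  ✓
#10 x2 = -5 lies in [-6, -1]  ✓
#11 x7 = -10 lies in [-10, -7]  ✓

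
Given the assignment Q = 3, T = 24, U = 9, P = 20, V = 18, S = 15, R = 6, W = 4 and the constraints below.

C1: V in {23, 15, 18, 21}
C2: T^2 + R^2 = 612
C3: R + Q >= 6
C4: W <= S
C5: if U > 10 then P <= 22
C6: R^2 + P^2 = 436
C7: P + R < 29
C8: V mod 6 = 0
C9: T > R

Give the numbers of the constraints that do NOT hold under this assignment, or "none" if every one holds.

The assignment satisfies every constraint.

C1: V = 18 is in {23, 15, 18, 21}  holds
C2: T^2 + R^2 = 24^2 + 6^2 = 576 + 36 = 612  holds
C3: R + Q = 6 + 3 = 9; 9 ≥ 6  holds
C4: W = 4, S = 15; 4 ≤ 15  holds
C5: U = 9, not > 10; antecedent false, conditional vacuously true  holds
C6: R^2 + P^2 = 6^2 + 20^2 = 36 + 400 = 436  holds
C7: P + R = 20 + 6 = 26; 26 < 29  holds
C8: 18 mod 6 = 0  holds
C9: T = 24, R = 6; 24 > 6  holds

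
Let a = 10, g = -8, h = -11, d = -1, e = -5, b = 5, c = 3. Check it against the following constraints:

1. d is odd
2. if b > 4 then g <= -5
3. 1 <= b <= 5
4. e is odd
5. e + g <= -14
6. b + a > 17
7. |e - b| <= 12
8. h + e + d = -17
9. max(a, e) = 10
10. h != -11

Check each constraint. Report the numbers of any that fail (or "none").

1. d = -1 is odd  true
2. b = 5 > 4, so we need g ≤ -5; g = -8 ≤ -5  true
3. b = 5 lies in [1, 5]  true
4. e = -5 is odd  true
5. e + g = -5 + (-8) = -13; -13 > -14, bound -14 not met  false
6. b + a = 5 + 10 = 15; 15 ≤ 17, bound 17 not met  false
7. |-5 - 5| = 10; 10 ≤ 12  true
8. h + e + d = -11 + (-5) + (-1) = -17  true
9. max(10, -5) = 10  true
10. h = -11, but -11 is required to differ  false

Constraints 5, 6, and 10 do not hold.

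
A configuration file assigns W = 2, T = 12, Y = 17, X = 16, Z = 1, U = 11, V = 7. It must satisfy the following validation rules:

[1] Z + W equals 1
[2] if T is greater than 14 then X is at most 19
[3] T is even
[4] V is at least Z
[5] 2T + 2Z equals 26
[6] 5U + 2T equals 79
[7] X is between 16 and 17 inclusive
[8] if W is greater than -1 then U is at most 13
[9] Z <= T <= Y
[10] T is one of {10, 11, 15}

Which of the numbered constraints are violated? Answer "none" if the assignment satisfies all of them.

Constraints 1, 10 do not hold.

[1] Z + W = 1 + 2 = 3, not 1 — fails.
[2] T = 12, not > 14; antecedent false, conditional vacuously true — holds.
[3] T = 12 is even — holds.
[4] V = 7, Z = 1; 7 ≥ 1 — holds.
[5] 2T + 2Z = 2(12) + 2(1) = 26 — holds.
[6] 5U + 2T = 5(11) + 2(12) = 79 — holds.
[7] X = 16 lies in [16, 17] — holds.
[8] W = 2 > -1, so we need U ≤ 13; U = 11 ≤ 13 — holds.
[9] values 1 <= 12 <= 17 — holds.
[10] T = 12 is not in {10, 11, 15} — fails.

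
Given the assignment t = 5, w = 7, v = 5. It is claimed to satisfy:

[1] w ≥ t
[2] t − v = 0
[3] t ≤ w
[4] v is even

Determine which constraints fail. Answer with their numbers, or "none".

[1] w = 7, t = 5; 7 ≥ 5  yes
[2] t − v = 5 − 5 = 0  yes
[3] t = 5, w = 7; 5 ≤ 7  yes
[4] v = 5 is odd  no

No — constraint 4 is not satisfied.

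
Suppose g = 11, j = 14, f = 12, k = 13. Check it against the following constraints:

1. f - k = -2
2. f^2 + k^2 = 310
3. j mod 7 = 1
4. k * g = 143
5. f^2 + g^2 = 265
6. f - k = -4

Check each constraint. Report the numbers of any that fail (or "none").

Constraints 1, 2, 3, and 6 are violated.

1. f - k = 12 - 13 = -1, not -2 — does not hold.
2. f^2 + k^2 = 12^2 + 13^2 = 144 + 169 = 313, not 310 — does not hold.
3. 14 mod 7 = 0, not 1 — does not hold.
4. k * g = 13 * 11 = 143 — holds.
5. f^2 + g^2 = 12^2 + 11^2 = 144 + 121 = 265 — holds.
6. f - k = 12 - 13 = -1, not -4 — does not hold.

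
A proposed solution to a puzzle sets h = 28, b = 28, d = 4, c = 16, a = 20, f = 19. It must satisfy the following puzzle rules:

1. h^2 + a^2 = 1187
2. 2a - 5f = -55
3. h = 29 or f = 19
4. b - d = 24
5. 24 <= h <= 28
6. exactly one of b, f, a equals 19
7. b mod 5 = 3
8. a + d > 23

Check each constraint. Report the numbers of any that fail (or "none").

Constraint 1 does not hold.

1. h^2 + a^2 = 28^2 + 20^2 = 784 + 400 = 1184, not 1187  ✗
2. 2a - 5f = 2(20) - 5(19) = -55  ✓
3. h = 28 ≠ 29, but f = 19 = 19 (second disjunct)  ✓
4. b - d = 28 - 4 = 24  ✓
5. h = 28 lies in [24, 28]  ✓
6. b=28, f=19, a=20; 1 of them equals 19  ✓
7. 28 mod 5 = 3  ✓
8. a + d = 20 + 4 = 24; 24 > 23  ✓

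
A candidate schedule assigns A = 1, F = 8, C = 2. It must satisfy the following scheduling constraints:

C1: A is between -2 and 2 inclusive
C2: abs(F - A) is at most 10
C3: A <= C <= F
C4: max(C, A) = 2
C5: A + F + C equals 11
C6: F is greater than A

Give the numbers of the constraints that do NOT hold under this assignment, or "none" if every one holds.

All constraints are satisfied.

C1: A = 1 lies in [-2, 2] — satisfied.
C2: abs(8 - 1) = 7; 7 ≤ 10 — satisfied.
C3: values 1 <= 2 <= 8 — satisfied.
C4: max(2, 1) = 2 — satisfied.
C5: A + F + C = 1 + 8 + 2 = 11 — satisfied.
C6: F = 8, A = 1; 8 > 1 — satisfied.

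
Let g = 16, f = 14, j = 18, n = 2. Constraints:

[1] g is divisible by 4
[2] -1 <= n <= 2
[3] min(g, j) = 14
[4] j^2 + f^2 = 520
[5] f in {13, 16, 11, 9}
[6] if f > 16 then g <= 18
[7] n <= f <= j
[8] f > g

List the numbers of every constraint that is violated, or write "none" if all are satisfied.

[1] 16 / 4 = 4, so 4 divides 16 — holds.
[2] n = 2 lies in [-1, 2] — holds.
[3] min(16, 18) = 16, not 14 — fails.
[4] j^2 + f^2 = 18^2 + 14^2 = 324 + 196 = 520 — holds.
[5] f = 14 is not in {13, 16, 11, 9} — fails.
[6] f = 14, not > 16; antecedent false, conditional vacuously true — holds.
[7] values 2 <= 14 <= 18 — holds.
[8] f = 14, g = 16; 14 ≤ 16 (want >) — fails.

Violated: 3, 5, and 8.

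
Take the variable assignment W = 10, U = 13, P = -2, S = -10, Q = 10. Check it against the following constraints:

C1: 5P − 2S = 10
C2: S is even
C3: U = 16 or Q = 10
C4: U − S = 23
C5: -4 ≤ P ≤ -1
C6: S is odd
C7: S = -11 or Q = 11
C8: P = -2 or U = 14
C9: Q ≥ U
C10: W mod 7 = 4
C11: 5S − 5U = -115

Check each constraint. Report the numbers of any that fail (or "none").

No — constraints 6, 7, 9, 10 are not satisfied.

C1: 5P − 2S = 5(-2) − 2(-10) = 10 — OK.
C2: S = -10 is even — OK.
C3: U = 13 ≠ 16, but Q = 10 = 10 (second disjunct) — OK.
C4: U − S = 13 − (-10) = 23 — OK.
C5: P = -2 lies in [-4, -1] — OK.
C6: S = -10 is even — violated.
C7: S = -10 ≠ -11 and Q = 10 ≠ 11; both disjuncts false — violated.
C8: P = -2 = -2 (first disjunct) — OK.
C9: Q = 10, U = 13; 10 < 13 (want ≥) — violated.
C10: 10 mod 7 = 3, not 4 — violated.
C11: 5S − 5U = 5(-10) − 5(13) = -115 — OK.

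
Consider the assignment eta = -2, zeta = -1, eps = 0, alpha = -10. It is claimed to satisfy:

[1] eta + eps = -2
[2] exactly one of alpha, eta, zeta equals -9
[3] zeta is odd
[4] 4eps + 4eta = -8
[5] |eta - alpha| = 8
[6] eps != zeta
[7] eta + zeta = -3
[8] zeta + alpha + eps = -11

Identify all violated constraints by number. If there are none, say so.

[1] eta + eps = -2 + 0 = -2  holds
[2] alpha=-10, eta=-2, zeta=-1; 0 of them equal -9, not exactly one  fails
[3] zeta = -1 is odd  holds
[4] 4eps + 4eta = 4(0) + 4(-2) = -8  holds
[5] |-2 - (-10)| = 8  holds
[6] eps = 0, zeta = -1; distinct  holds
[7] eta + zeta = -2 + (-1) = -3  holds
[8] zeta + alpha + eps = -1 + (-10) + 0 = -11  holds

No — constraint 2 is not satisfied.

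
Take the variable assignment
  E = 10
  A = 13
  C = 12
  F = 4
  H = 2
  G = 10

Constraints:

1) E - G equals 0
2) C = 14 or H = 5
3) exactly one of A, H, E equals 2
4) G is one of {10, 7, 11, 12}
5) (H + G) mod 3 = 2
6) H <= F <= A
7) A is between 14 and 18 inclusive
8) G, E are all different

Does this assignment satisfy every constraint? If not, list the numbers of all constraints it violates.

1) E - G = 10 - 10 = 0  true
2) C = 12 ≠ 14 and H = 2 ≠ 5; both disjuncts false  false
3) A=13, H=2, E=10; 1 of them equals 2  true
4) G = 10 is in {10, 7, 11, 12}  true
5) H + G = 12; 12 mod 3 = 0, not 2  false
6) values 2 <= 4 <= 13  true
7) A = 13 is outside [14, 18]  false
8) G = E = 10, not all different  false

Violated: 2, 5, 7, and 8.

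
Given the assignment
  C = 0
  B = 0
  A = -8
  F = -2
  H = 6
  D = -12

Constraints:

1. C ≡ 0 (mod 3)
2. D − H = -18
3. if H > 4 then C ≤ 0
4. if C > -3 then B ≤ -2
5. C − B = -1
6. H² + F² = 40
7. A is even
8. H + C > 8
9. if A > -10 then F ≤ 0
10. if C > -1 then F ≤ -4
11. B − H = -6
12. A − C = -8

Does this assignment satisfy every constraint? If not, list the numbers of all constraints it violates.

1. 0 mod 3 = 0  true
2. D − H = -12 − 6 = -18  true
3. H = 6 > 4, so we need C ≤ 0; C = 0 ≤ 0  true
4. C = 0 > -3, so we need B ≤ -2; but B = 0 > -2  false
5. C − B = 0 − 0 = 0, not -1  false
6. H² + F² = 6² + (-2)² = 36 + 4 = 40  true
7. A = -8 is even  true
8. H + C = 6 + 0 = 6; 6 ≤ 8, bound 8 not met  false
9. A = -8 > -10, so we need F ≤ 0; F = -2 ≤ 0  true
10. C = 0 > -1, so we need F ≤ -4; but F = -2 > -4  false
11. B − H = 0 − 6 = -6  true
12. A − C = -8 − 0 = -8  true

No — constraints 4, 5, 8, 10 are not satisfied.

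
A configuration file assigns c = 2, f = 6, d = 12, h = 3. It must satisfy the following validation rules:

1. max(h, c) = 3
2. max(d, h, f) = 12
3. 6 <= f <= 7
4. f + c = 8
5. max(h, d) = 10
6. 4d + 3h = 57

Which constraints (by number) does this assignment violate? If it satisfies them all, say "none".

1. max(3, 2) = 3  yes
2. max(12, 3, 6) = 12  yes
3. f = 6 lies in [6, 7]  yes
4. f + c = 6 + 2 = 8  yes
5. max(3, 12) = 12, not 10  no
6. 4d + 3h = 4(12) + 3(3) = 57  yes

No — constraint 5 is not satisfied.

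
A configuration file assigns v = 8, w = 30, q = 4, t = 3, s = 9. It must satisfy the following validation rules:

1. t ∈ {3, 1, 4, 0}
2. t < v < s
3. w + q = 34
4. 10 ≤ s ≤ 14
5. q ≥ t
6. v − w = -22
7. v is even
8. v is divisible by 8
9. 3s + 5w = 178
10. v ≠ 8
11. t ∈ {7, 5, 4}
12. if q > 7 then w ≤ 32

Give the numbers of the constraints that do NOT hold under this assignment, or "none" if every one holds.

Constraints 4, 9, 10, 11 do not hold.

1. t = 3 is in {3, 1, 4, 0} — holds.
2. values 3 < 8 < 9 — holds.
3. w + q = 30 + 4 = 34 — holds.
4. s = 9 is outside [10, 14] — fails.
5. q = 4, t = 3; 4 ≥ 3 — holds.
6. v − w = 8 − 30 = -22 — holds.
7. v = 8 is even — holds.
8. 8 / 8 = 1, so 8 divides 8 — holds.
9. 3s + 5w = 3(9) + 5(30) = 177, not 178 — fails.
10. v = 8, but 8 is required to differ — fails.
11. t = 3 is not in {7, 5, 4} — fails.
12. q = 4, not > 7; antecedent false, conditional vacuously true — holds.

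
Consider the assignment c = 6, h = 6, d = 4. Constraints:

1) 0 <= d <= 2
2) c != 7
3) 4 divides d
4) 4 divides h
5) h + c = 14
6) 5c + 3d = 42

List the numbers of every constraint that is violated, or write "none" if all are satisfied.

1) d = 4 is outside [0, 2]  ✗
2) c = 6, and 6 ≠ 7  ✓
3) 4 / 4 = 1, so 4 divides 4  ✓
4) 6 = 4*1 + 2, so 4 does not divide 6  ✗
5) h + c = 6 + 6 = 12, not 14  ✗
6) 5c + 3d = 5(6) + 3(4) = 42  ✓

Constraints 1, 4, 5 do not hold.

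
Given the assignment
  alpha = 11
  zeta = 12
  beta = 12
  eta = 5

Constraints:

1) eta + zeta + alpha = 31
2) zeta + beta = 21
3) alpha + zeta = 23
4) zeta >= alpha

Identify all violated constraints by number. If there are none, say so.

1) eta + zeta + alpha = 5 + 12 + 11 = 28, not 31 — violated.
2) zeta + beta = 12 + 12 = 24, not 21 — violated.
3) alpha + zeta = 11 + 12 = 23 — OK.
4) zeta = 12, alpha = 11; 12 ≥ 11 — OK.

Violated: 1, 2.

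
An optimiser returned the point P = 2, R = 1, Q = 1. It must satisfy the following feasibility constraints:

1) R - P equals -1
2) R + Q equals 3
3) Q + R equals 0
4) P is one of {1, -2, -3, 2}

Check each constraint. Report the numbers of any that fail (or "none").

1) R - P = 1 - 2 = -1  ✓
2) R + Q = 1 + 1 = 2, not 3  ✗
3) Q + R = 1 + 1 = 2, not 0  ✗
4) P = 2 is in {1, -2, -3, 2}  ✓

Violated: 2 and 3.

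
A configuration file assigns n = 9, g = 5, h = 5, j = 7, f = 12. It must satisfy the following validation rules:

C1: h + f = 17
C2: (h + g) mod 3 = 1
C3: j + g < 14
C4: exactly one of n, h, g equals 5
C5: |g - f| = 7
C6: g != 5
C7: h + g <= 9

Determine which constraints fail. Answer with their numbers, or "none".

The assignment fails constraints 4, 6, and 7.

C1: h + f = 5 + 12 = 17  OK
C2: h + g = 10; 10 mod 3 = 1  OK
C3: j + g = 7 + 5 = 12; 12 < 14  OK
C4: n=9, h=5, g=5; 2 of them equal 5, not exactly one  FAIL
C5: |5 - 12| = 7  OK
C6: g = 5, but 5 is required to differ  FAIL
C7: h + g = 5 + 5 = 10; 10 > 9, bound 9 not met  FAIL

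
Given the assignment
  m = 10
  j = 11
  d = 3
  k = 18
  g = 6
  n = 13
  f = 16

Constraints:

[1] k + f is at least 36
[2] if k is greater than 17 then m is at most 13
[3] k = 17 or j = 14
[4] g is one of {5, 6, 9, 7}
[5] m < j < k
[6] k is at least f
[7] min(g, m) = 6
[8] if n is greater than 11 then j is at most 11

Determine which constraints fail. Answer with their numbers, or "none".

Violated: 1, 3.

[1] k + f = 18 + 16 = 34; 34 < 36, bound 36 not met  ✘
[2] k = 18 > 17, so we need m ≤ 13; m = 10 ≤ 13  ✔
[3] k = 18 ≠ 17 and j = 11 ≠ 14; both disjuncts false  ✘
[4] g = 6 is in {5, 6, 9, 7}  ✔
[5] values 10 < 11 < 18  ✔
[6] k = 18, f = 16; 18 ≥ 16  ✔
[7] min(6, 10) = 6  ✔
[8] n = 13 > 11, so we need j ≤ 11; j = 11 ≤ 11  ✔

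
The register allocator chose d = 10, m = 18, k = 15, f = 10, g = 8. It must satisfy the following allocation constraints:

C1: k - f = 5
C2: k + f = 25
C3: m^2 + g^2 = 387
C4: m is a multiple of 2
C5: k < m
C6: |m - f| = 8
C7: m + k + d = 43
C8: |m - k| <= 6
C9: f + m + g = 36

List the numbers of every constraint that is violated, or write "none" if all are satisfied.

The assignment fails constraint 3.

C1: k - f = 15 - 10 = 5  ✓
C2: k + f = 15 + 10 = 25  ✓
C3: m^2 + g^2 = 18^2 + 8^2 = 324 + 64 = 388, not 387  ✗
C4: 18 / 2 = 9, so 2 divides 18  ✓
C5: k = 15, m = 18; 15 < 18  ✓
C6: |18 - 10| = 8  ✓
C7: m + k + d = 18 + 15 + 10 = 43  ✓
C8: |18 - 15| = 3; 3 ≤ 6  ✓
C9: f + m + g = 10 + 18 + 8 = 36  ✓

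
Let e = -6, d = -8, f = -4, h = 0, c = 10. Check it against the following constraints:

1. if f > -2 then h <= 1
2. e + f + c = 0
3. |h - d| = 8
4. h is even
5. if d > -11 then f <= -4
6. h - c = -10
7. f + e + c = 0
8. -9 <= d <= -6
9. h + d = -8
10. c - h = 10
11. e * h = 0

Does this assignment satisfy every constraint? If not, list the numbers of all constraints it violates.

All constraints are satisfied.

1. f = -4, not > -2; antecedent false, conditional vacuously true — holds.
2. e + f + c = -6 + (-4) + 10 = 0 — holds.
3. |0 - (-8)| = 8 — holds.
4. h = 0 is even — holds.
5. d = -8 > -11, so we need f ≤ -4; f = -4 ≤ -4 — holds.
6. h - c = 0 - 10 = -10 — holds.
7. f + e + c = -4 + (-6) + 10 = 0 — holds.
8. d = -8 lies in [-9, -6] — holds.
9. h + d = 0 + (-8) = -8 — holds.
10. c - h = 10 - 0 = 10 — holds.
11. e * h = -6 * 0 = 0 — holds.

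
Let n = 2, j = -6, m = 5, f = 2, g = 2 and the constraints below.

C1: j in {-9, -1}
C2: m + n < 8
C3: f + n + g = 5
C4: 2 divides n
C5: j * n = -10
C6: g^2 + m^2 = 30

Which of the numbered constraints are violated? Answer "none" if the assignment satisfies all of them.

C1: j = -6 is not in {-9, -1} — violated.
C2: m + n = 5 + 2 = 7; 7 < 8 — OK.
C3: f + n + g = 2 + 2 + 2 = 6, not 5 — violated.
C4: 2 / 2 = 1, so 2 divides 2 — OK.
C5: j * n = -6 * 2 = -12, not -10 — violated.
C6: g^2 + m^2 = 2^2 + 5^2 = 4 + 25 = 29, not 30 — violated.

The assignment fails constraints 1, 3, 5, and 6.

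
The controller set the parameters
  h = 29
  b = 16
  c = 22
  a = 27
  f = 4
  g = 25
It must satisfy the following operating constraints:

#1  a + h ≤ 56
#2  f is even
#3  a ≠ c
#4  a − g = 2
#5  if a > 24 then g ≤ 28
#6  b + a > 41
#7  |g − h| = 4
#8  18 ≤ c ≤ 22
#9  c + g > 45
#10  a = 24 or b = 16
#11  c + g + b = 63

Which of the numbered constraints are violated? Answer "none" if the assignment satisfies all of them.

Yes — all constraints hold.

#1 a + h = 27 + 29 = 56; 56 ≤ 56  ✔
#2 f = 4 is even  ✔
#3 a = 27, c = 22; distinct  ✔
#4 a − g = 27 − 25 = 2  ✔
#5 a = 27 > 24, so we need g ≤ 28; g = 25 ≤ 28  ✔
#6 b + a = 16 + 27 = 43; 43 > 41  ✔
#7 |25 − 29| = 4  ✔
#8 c = 22 lies in [18, 22]  ✔
#9 c + g = 22 + 25 = 47; 47 > 45  ✔
#10 a = 27 ≠ 24, but b = 16 = 16 (second disjunct)  ✔
#11 c + g + b = 22 + 25 + 16 = 63  ✔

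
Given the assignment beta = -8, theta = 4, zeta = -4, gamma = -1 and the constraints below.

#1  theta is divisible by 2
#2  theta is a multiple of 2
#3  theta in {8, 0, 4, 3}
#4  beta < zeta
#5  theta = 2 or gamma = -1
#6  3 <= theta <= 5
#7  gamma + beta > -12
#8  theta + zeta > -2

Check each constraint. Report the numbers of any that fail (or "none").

#1 4 / 2 = 2, so 2 divides 4 — OK.
#2 4 / 2 = 2, so 2 divides 4 — OK.
#3 theta = 4 is in {8, 0, 4, 3} — OK.
#4 beta = -8, zeta = -4; -8 < -4 — OK.
#5 theta = 4 ≠ 2, but gamma = -1 = -1 (second disjunct) — OK.
#6 theta = 4 lies in [3, 5] — OK.
#7 gamma + beta = -1 + (-8) = -9; -9 > -12 — OK.
#8 theta + zeta = 4 + (-4) = 0; 0 > -2 — OK.

The assignment satisfies every constraint.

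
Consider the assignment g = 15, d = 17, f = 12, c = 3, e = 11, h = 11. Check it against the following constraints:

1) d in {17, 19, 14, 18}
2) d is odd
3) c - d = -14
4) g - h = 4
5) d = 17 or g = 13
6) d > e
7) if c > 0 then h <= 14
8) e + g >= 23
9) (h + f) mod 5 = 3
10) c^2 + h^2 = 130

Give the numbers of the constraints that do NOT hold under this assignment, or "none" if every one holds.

None — every constraint holds.

1) d = 17 is in {17, 19, 14, 18}  true
2) d = 17 is odd  true
3) c - d = 3 - 17 = -14  true
4) g - h = 15 - 11 = 4  true
5) d = 17 = 17 (first disjunct)  true
6) d = 17, e = 11; 17 > 11  true
7) c = 3 > 0, so we need h ≤ 14; h = 11 ≤ 14  true
8) e + g = 11 + 15 = 26; 26 ≥ 23  true
9) h + f = 23; 23 mod 5 = 3  true
10) c^2 + h^2 = 3^2 + 11^2 = 9 + 121 = 130  true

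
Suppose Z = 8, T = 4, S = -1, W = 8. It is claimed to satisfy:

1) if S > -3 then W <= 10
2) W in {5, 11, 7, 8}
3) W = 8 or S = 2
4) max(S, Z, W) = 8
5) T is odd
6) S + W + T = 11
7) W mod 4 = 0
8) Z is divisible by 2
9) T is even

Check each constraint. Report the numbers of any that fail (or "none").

1) S = -1 > -3, so we need W ≤ 10; W = 8 ≤ 10  ✔
2) W = 8 is in {5, 11, 7, 8}  ✔
3) W = 8 = 8 (first disjunct)  ✔
4) max(-1, 8, 8) = 8  ✔
5) T = 4 is even  ✘
6) S + W + T = -1 + 8 + 4 = 11  ✔
7) 8 mod 4 = 0  ✔
8) 8 / 2 = 4, so 2 divides 8  ✔
9) T = 4 is even  ✔

Constraint 5 does not hold.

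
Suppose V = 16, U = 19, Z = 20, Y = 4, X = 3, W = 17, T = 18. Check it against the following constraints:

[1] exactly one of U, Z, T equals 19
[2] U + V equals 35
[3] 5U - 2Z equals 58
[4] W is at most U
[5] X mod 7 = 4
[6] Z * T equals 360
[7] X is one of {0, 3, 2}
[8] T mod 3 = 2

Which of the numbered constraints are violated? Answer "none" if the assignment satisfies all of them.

Violated: 3, 5, 8.

[1] U=19, Z=20, T=18; 1 of them equals 19 — OK.
[2] U + V = 19 + 16 = 35 — OK.
[3] 5U - 2Z = 5(19) - 2(20) = 55, not 58 — violated.
[4] W = 17, U = 19; 17 ≤ 19 — OK.
[5] 3 mod 7 = 3, not 4 — violated.
[6] Z * T = 20 * 18 = 360 — OK.
[7] X = 3 is in {0, 3, 2} — OK.
[8] 18 mod 3 = 0, not 2 — violated.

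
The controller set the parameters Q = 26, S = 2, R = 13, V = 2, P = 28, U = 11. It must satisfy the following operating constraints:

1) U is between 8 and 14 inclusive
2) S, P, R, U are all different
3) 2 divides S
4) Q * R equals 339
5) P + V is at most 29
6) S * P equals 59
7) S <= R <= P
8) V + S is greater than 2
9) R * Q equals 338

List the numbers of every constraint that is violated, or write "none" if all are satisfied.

1) U = 11 lies in [8, 14] — holds.
2) values 2, 28, 13, 11 are pairwise distinct — holds.
3) 2 / 2 = 1, so 2 divides 2 — holds.
4) Q * R = 26 * 13 = 338, not 339 — fails.
5) P + V = 28 + 2 = 30; 30 > 29, bound 29 not met — fails.
6) S * P = 2 * 28 = 56, not 59 — fails.
7) values 2 <= 13 <= 28 — holds.
8) V + S = 2 + 2 = 4; 4 > 2 — holds.
9) R * Q = 13 * 26 = 338 — holds.

No — constraints 4, 5, 6 are not satisfied.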